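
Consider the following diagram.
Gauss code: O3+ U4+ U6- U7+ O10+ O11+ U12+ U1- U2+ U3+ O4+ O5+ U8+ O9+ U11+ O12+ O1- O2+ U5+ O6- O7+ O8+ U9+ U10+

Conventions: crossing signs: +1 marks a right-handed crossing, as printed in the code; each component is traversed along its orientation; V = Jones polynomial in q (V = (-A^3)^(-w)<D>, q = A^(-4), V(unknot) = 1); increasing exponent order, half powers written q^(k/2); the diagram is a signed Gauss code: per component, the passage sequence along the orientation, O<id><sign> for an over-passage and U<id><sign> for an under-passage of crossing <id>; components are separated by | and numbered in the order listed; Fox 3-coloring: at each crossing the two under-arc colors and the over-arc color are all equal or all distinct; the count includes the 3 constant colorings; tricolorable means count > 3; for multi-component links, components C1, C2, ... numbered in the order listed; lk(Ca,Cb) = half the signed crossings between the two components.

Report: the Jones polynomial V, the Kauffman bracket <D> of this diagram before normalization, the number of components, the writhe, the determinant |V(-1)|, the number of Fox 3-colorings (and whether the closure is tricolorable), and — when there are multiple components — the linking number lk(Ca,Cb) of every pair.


Jones polynomial: V(q) = q^3 + q^5 - q^8
<D> = -A^-8 + A^4 + A^12; writhe +8
components 1, writhe +8 (12 crossings)
3-colorings: 9 of 3^12, det 3 — tricolorable
note: |V(-1)| = 3: so tricolorable, since 3 divides 3


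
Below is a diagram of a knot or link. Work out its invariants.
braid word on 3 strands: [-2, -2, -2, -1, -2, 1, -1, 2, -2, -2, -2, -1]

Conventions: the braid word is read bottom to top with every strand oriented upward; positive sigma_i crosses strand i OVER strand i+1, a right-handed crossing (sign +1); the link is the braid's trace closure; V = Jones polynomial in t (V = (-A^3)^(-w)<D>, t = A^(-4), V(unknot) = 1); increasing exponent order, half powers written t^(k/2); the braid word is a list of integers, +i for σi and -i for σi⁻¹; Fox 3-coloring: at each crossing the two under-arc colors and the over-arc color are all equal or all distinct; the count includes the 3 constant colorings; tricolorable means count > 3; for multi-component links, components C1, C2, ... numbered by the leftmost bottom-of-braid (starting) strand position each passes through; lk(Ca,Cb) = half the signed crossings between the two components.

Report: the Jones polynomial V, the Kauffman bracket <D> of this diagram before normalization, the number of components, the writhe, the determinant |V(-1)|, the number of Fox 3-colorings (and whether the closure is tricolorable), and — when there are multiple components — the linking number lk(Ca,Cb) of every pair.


V = -t^-8 + t^-5 + t^-3
<D> = A^-12 + A^-4 - A^8 (w = -8)
1 component over 12 crossings, w = -8
9 Fox colorings among 3^12, |V(-1)| = 3: tricolorable
why: w = -8 (over 12 crossings) is diagram-only; (-A^3)^(8) removes it from V


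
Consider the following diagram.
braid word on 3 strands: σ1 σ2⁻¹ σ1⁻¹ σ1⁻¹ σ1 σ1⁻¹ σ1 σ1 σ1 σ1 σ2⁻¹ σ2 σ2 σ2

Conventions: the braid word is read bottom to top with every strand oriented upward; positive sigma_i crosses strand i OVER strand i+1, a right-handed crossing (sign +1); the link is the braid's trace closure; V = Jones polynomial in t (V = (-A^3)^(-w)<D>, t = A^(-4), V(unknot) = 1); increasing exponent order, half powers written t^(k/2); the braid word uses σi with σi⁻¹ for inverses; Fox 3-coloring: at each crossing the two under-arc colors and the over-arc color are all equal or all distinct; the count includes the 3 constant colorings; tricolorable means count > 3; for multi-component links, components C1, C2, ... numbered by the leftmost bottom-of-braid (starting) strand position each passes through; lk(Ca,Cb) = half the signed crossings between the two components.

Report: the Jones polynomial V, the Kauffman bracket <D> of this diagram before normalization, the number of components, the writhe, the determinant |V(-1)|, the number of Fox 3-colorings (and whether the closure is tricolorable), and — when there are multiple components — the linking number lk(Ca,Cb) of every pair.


V = t - t^2 + 2t^3 - t^4 + t^5 - t^6
<D> = -A^-12 + A^-8 - A^-4 + 2 - A^4 + A^8 (w = +4)
1 component over 14 crossings, w = +4
3 Fox colorings among 3^14, |V(-1)| = 7: not tricolorable
why: V spans 5 powers of t: at least 5 crossings in any diagram


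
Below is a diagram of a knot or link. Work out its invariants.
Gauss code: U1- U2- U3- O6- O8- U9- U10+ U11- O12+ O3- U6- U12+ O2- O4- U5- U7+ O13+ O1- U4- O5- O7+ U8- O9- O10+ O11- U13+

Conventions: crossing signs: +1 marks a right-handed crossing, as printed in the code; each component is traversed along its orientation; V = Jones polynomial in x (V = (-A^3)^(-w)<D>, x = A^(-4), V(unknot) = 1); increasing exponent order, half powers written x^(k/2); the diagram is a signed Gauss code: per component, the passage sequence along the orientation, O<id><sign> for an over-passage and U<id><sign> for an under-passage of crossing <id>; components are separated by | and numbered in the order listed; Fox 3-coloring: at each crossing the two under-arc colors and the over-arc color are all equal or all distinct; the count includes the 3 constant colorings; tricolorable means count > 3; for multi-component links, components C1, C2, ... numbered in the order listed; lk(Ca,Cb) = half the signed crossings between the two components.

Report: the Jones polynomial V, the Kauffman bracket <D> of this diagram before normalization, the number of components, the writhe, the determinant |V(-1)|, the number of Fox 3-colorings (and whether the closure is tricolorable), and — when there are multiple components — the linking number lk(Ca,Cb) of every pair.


Jones polynomial: V(x) = -x^-6 + x^-5 - x^-4 + 2x^-3 - x^-2 + x^-1
<D> = -A^-11 + A^-7 - 2A^-3 + A - A^5 + A^9; writhe -5
components 1, writhe -5 (13 crossings)
3-colorings: 3 of 3^13, det 7 — not tricolorable
note: det 7 = |V(-1)|; not divisible by 3, so not tricolorable


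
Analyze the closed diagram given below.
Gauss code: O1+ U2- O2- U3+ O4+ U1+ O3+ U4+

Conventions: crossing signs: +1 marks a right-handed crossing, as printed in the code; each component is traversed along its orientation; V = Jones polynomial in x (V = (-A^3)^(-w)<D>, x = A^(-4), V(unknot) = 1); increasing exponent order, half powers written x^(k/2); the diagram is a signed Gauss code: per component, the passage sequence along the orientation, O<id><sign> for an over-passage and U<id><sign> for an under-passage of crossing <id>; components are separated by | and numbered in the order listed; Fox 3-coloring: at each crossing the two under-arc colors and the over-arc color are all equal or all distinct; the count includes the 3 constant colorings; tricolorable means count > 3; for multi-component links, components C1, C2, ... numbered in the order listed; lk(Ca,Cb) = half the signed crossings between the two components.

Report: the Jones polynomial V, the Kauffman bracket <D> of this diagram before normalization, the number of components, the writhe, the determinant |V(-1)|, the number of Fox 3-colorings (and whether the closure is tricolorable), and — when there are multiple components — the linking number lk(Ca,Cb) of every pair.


V(x) = x + x^3 - x^4
bracket: -A^-10 + A^-6 + A^2, w = +2
1 component, writhe +2, over 4 crossings
det 3, colorings 9 of 3^4 — tricolorable
observation: w = +2 shifts under R1 moves; the (-A^3)^(-2) factor cancels that in V


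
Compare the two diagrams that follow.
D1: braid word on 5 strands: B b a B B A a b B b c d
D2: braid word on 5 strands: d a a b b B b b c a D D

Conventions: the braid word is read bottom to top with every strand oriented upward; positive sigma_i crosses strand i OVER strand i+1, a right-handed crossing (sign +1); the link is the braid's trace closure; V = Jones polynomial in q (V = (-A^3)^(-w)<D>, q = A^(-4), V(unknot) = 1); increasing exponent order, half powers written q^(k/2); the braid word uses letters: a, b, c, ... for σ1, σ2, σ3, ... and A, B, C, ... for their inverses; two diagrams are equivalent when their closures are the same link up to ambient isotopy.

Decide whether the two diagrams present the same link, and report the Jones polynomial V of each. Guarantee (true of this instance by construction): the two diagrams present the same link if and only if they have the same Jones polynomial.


equivalent: no
D1 (bracket A^6; 12 crossings at w = +2): V = 1
V(D2) = q^2 + 2q^4 - 2q^5 + q^6 - 2q^7 + q^8  (w +6, c 12, <D> = A^-14 - 2A^-10 + A^-6 - 2A^-2 + 2A^2 + A^10)
key observation: comparing 2 Jones polynomials yields 2 groups


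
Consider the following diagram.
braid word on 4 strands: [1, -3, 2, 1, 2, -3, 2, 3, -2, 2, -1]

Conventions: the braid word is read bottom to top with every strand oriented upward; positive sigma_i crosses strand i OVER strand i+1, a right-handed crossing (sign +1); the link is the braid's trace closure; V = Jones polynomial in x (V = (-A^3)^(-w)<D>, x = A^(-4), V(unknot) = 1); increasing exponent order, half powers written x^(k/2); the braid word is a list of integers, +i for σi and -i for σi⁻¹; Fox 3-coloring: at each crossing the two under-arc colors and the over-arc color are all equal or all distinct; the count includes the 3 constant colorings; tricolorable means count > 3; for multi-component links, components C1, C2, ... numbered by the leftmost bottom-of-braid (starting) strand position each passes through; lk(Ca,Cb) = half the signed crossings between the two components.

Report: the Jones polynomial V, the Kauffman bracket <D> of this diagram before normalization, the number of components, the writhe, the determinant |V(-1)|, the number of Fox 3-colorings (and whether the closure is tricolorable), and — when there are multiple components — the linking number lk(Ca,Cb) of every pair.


V(x) = x + x^3 - x^4
bracket: A^-7 - A^-3 - A^5, w = +3
1 component, writhe +3, over 11 crossings
det 3, colorings 9 of 3^11 — tricolorable
observation: |V(-1)| = 3: so tricolorable, since 3 divides 3


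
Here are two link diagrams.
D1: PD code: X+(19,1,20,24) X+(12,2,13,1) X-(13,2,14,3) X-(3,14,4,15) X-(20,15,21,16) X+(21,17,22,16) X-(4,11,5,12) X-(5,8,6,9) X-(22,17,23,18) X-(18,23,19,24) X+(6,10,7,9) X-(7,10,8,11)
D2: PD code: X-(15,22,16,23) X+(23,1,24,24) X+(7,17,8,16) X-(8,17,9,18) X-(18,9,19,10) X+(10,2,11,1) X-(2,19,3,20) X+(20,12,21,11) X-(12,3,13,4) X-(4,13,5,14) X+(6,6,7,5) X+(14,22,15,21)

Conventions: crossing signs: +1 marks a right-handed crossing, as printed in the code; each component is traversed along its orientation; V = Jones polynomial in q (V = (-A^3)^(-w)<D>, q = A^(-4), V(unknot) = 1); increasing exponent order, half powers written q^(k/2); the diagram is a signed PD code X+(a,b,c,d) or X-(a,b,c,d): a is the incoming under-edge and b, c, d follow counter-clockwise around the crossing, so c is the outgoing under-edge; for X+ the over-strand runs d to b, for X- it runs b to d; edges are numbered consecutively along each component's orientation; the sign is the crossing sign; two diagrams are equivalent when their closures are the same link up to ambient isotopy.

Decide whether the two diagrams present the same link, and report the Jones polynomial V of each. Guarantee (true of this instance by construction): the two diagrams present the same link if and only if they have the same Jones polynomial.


equivalent: no
V(D1) = 1  (w -4, c 12, <D> = A^-12)
V(D2) = q^-5 - 2q^-4 + 2q^-3 - 2q^-2 + 2q^-1 - 1 + q  [12 crossings, <D> = A^-4 - 1 + 2A^4 - 2A^8 + 2A^12 - 2A^16 + A^20, w = 0]
key observation: 2 classes among 2 diagrams; unequal V(q) rules out equality


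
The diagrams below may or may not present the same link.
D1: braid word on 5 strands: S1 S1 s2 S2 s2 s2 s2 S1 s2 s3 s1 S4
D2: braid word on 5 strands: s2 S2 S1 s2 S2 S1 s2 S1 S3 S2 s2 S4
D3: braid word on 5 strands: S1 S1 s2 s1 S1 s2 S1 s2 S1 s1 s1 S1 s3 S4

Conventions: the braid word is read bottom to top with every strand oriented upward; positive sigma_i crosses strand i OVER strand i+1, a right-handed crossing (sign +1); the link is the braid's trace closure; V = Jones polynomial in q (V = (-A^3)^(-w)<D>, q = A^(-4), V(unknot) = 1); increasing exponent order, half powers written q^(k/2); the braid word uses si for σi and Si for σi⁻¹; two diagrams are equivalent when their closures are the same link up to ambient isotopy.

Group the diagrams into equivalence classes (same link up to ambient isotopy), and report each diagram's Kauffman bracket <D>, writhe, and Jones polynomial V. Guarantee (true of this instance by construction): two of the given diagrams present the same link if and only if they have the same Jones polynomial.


grouping into links: {D1} | {D2} | {D3}
V(D1) = q^-1 - 1 + 2q - 2q^2 + 2q^3 - 2q^4 + q^5  (w +2, c 12, <D> = A^-14 - 2A^-10 + 2A^-6 - 2A^-2 + 2A^2 - A^6 + A^10)
D2 (bracket A^-8 + 1 - A^4; 12 crossings at w = -4): V = -q^-4 + q^-3 + q^-1
D3 (bracket -A^-12 + 2A^-8 - 2A^-4 + 3 - 2A^4 + 2A^8 - A^12; 14 crossings at w = 0): V = -q^-3 + 2q^-2 - 2q^-1 + 3 - 2q + 2q^2 - q^3
why: 3 classes among 3 diagrams; unequal V(q) rules out equality


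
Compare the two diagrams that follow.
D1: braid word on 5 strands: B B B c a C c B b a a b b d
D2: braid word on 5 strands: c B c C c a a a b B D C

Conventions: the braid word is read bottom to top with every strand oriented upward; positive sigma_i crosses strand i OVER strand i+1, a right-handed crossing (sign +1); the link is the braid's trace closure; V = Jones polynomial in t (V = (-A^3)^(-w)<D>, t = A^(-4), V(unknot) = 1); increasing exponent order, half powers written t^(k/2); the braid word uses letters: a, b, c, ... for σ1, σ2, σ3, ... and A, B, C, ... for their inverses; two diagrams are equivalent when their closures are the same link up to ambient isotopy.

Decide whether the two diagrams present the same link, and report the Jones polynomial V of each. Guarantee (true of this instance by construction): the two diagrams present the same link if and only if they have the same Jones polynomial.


same link: yes
V(D1) = t + t^3 - t^4  [14 crossings, <D> = -A^-4 + 1 + A^8, w = +4]
V(D2) = t + t^3 - t^4  [12 crossings, <D> = -A^-10 + A^-6 + A^2, w = +2]
insight: all 2 diagrams share one V(t), hence one class


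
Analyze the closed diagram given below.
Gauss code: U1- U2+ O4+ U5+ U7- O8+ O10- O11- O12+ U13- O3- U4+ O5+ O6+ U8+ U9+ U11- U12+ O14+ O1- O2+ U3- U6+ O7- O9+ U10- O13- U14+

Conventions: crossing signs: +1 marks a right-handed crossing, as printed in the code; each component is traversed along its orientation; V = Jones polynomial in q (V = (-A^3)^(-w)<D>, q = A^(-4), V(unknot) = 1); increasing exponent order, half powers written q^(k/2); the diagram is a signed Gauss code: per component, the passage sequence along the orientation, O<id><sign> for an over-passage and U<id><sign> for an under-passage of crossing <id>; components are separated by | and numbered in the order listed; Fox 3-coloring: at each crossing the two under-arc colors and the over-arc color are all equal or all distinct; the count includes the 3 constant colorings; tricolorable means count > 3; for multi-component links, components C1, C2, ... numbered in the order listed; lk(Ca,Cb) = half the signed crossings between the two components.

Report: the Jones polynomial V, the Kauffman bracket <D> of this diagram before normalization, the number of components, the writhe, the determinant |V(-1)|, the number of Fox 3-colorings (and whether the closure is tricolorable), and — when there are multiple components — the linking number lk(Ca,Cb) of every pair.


V(q) = q^-2 - 2q^-1 + 3 - 3q + 4q^2 - 3q^3 + 2q^4 - 2q^5 + q^6
bracket: A^-18 - 2A^-14 + 2A^-10 - 3A^-6 + 4A^-2 - 3A^2 + 3A^6 - 2A^10 + A^14, w = +2
1 component, writhe +2, over 14 crossings
det 21, colorings 9 of 3^14 — tricolorable
observation: w = +2 shifts under R1 moves; the (-A^3)^(-2) factor cancels that in V


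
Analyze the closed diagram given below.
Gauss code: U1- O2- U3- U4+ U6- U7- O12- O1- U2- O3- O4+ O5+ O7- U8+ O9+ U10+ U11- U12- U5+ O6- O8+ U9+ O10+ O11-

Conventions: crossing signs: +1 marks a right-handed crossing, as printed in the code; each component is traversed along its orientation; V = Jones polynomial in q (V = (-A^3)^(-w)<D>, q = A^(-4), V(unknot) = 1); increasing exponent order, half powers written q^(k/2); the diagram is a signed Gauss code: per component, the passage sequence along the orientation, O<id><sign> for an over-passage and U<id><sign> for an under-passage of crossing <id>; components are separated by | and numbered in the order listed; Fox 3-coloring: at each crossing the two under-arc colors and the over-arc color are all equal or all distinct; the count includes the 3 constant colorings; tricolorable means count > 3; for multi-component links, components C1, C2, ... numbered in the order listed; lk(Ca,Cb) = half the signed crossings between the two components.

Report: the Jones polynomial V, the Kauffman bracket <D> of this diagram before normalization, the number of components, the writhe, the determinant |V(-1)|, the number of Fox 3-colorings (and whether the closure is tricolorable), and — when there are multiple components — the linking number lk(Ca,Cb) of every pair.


V = -q^-5 + q^-4 - q^-3 + 2q^-2 - q^-1 + 2 - q
<D> = -A^-10 + 2A^-6 - A^-2 + 2A^2 - A^6 + A^10 - A^14 (w = -2)
1 component over 12 crossings, w = -2
9 Fox colorings among 3^12, |V(-1)| = 9: tricolorable
why: |V(-1)| = 9: so tricolorable, since 3 divides 9


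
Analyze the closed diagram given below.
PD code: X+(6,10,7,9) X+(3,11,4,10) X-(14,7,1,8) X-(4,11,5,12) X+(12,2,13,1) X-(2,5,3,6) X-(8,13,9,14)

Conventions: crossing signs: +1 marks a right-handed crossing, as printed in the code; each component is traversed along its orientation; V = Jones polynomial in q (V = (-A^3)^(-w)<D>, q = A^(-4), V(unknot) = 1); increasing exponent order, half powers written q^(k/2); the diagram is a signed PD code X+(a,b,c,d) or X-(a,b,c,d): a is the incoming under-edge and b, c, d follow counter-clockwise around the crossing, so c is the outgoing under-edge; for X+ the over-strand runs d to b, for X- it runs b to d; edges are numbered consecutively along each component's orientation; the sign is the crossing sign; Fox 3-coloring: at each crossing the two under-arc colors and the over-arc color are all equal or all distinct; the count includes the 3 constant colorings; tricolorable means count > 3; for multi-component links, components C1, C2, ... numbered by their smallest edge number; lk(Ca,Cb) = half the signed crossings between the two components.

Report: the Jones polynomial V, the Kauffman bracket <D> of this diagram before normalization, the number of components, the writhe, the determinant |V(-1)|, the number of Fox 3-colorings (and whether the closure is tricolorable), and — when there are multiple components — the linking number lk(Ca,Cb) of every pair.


V(q) = q^-2 - q^-1 + 1 - q + q^2
bracket: -A^-11 + A^-7 - A^-3 + A - A^5, w = -1
1 component, writhe -1, over 7 crossings
det 5, colorings 3 of 3^7 — not tricolorable
observation: V is palindromic (span 4, det 5): q -> 1/q fixes it; necessary, not sufficient, for amphichirality


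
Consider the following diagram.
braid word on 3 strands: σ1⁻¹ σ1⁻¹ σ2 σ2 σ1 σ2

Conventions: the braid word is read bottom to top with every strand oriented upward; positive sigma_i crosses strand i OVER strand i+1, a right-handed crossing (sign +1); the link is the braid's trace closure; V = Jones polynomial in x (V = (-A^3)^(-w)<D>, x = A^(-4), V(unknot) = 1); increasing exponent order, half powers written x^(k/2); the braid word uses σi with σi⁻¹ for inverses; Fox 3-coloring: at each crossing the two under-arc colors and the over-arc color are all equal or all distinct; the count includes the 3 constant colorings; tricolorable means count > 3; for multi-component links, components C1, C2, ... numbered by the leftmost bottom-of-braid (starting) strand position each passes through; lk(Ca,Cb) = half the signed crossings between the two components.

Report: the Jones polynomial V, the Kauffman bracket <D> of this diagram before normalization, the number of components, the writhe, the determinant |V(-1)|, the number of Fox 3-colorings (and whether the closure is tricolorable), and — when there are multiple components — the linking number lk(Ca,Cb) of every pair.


V = 1
<D> = A^6 (w = +2)
1 component over 6 crossings, w = +2
3 Fox colorings among 3^6, |V(-1)| = 1: not tricolorable
why: |V(-1)| = 1: so not tricolorable, since 3 does not divide 1


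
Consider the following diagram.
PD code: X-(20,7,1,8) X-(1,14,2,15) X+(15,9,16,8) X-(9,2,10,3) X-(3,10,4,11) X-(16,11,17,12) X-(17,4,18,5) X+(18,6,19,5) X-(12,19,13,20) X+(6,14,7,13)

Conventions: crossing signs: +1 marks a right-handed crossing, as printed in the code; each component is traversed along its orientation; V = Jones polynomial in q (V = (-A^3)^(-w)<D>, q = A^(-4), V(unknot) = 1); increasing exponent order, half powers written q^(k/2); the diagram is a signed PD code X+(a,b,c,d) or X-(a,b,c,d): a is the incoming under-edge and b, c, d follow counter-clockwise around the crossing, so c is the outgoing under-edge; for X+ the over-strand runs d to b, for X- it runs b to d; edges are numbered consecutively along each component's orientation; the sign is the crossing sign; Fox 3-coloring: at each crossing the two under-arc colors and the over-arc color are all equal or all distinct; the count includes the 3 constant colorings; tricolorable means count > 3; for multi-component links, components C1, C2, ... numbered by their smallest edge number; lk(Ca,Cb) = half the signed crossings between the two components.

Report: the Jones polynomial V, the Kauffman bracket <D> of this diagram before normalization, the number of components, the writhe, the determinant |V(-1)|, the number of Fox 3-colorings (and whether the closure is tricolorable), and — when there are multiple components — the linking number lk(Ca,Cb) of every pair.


V = q^-7 - 2q^-6 + 2q^-5 - 3q^-4 + 3q^-3 - 2q^-2 + 2q^-1
<D> = 2A^-8 - 2A^-4 + 3 - 3A^4 + 2A^8 - 2A^12 + A^16 (w = -4)
1 component over 10 crossings, w = -4
9 Fox colorings among 3^10, |V(-1)| = 15: tricolorable
why: w = -4 (over 10 crossings) is diagram-only; (-A^3)^(4) removes it from V


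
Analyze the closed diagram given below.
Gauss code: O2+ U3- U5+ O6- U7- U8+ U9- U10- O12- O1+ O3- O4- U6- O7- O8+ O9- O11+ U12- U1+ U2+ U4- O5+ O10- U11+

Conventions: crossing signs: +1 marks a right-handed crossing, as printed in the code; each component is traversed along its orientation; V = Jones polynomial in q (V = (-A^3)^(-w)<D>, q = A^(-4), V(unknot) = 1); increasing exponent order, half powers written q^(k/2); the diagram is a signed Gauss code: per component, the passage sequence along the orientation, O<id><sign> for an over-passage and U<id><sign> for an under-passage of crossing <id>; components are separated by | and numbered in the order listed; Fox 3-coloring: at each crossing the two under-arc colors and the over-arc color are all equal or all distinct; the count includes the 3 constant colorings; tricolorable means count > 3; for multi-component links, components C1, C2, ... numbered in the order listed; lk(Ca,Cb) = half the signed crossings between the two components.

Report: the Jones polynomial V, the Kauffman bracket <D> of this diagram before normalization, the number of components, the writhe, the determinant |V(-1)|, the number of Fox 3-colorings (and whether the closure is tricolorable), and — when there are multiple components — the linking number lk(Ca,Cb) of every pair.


Jones polynomial: V(q) = -q^-5 + q^-4 - q^-3 + 2q^-2 - q^-1 + 2 - q
<D> = -A^-10 + 2A^-6 - A^-2 + 2A^2 - A^6 + A^10 - A^14; writhe -2
components 1, writhe -2 (12 crossings)
3-colorings: 9 of 3^12, det 9 — tricolorable
note: the span of V is 6, forcing >= 6 crossings in any diagram


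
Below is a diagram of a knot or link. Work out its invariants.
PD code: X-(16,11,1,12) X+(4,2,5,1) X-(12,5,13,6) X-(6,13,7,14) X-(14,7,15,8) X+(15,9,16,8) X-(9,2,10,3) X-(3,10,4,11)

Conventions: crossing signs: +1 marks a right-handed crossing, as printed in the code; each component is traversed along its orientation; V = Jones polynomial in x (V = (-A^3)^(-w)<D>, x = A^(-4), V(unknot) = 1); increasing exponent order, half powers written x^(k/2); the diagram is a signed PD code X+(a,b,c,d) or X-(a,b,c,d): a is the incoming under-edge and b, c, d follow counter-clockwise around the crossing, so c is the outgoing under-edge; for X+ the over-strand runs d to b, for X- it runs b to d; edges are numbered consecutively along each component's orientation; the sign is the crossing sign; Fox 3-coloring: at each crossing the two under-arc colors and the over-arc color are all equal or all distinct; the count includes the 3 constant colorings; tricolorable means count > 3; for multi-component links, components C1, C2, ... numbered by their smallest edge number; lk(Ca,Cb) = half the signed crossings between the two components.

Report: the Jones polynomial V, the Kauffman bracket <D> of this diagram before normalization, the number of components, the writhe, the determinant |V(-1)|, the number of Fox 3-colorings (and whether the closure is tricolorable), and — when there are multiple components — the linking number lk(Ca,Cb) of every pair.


Jones polynomial: V(x) = -x^-6 + x^-5 - x^-4 + 2x^-3 - x^-2 + x^-1
<D> = A^-8 - A^-4 + 2 - A^4 + A^8 - A^12; writhe -4
components 1, writhe -4 (8 crossings)
3-colorings: 3 of 3^8, det 7 — not tricolorable
note: det 7 = |V(-1)|; not divisible by 3, so not tricolorable


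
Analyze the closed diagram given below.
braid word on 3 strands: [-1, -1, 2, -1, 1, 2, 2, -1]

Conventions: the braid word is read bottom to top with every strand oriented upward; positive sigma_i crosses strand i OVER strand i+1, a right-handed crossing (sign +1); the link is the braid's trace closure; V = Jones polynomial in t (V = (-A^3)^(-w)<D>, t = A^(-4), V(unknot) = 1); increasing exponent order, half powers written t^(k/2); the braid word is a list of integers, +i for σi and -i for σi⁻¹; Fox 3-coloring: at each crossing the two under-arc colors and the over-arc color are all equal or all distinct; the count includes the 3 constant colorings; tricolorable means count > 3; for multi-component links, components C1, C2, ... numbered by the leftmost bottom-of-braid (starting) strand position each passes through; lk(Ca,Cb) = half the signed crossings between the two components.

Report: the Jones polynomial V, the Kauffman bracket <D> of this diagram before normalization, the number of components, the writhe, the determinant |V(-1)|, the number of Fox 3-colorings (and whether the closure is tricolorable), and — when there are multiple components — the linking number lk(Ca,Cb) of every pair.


Jones polynomial: V(t) = -t^-3 + t^-2 - t^-1 + 3 - t + t^2 - t^3
<D> = -A^-12 + A^-8 - A^-4 + 3 - A^4 + A^8 - A^12; writhe 0
components 1, writhe 0 (8 crossings)
3-colorings: 27 of 3^8, det 9 — tricolorable
note: V spans 6 powers of t: at least 6 crossings in any diagram


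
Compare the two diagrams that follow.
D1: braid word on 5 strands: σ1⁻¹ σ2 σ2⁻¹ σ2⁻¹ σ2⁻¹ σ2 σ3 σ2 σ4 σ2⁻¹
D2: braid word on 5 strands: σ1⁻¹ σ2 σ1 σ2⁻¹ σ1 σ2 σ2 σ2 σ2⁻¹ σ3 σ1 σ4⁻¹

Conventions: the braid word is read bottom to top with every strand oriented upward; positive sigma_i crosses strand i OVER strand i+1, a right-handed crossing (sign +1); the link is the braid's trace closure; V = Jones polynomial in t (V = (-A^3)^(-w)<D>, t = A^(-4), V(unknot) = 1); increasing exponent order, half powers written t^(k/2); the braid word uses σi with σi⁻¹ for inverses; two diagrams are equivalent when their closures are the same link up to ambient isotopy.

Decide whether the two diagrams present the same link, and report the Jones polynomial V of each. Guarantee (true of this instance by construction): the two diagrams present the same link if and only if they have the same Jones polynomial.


equivalent: no
V(D1) = 1  (w 0, c 10, <D> = 1)
D2 (bracket -A^-12 + A^-8 - A^-4 + 2 - A^4 + A^8; 12 crossings at w = +4): V = t - t^2 + 2t^3 - t^4 + t^5 - t^6
why: 2 classes among 2 diagrams; unequal V(t) rules out equality


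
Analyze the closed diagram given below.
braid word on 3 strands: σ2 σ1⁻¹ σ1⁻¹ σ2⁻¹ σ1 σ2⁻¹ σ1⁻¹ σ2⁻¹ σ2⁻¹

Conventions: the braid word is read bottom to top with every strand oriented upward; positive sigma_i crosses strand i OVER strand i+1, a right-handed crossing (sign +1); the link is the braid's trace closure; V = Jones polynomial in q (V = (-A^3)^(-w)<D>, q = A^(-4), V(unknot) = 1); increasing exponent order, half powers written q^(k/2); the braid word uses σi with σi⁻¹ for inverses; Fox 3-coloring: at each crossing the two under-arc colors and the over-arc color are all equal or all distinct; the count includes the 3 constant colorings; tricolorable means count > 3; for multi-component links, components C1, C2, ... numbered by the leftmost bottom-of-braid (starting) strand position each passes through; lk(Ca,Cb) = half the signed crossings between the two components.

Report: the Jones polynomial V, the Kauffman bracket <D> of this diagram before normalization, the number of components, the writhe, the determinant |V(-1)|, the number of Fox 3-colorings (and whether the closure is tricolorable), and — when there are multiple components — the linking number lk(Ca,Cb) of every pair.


Jones polynomial: V(q) = q^(-13/2) - q^(-11/2) + q^(-9/2) - 2q^(-7/2) - q^(-3/2)
<D> = A^-9 + 2A^-1 - A^3 + A^7 - A^11; writhe -5
components 2, writhe -5 (9 crossings)
linking number lk(C1,C2) = -1
3-colorings: 9 of 3^9, det 6 — tricolorable
note: span 5 respects span(V) <= c + mu - 1 = 10 for this 2-component diagram


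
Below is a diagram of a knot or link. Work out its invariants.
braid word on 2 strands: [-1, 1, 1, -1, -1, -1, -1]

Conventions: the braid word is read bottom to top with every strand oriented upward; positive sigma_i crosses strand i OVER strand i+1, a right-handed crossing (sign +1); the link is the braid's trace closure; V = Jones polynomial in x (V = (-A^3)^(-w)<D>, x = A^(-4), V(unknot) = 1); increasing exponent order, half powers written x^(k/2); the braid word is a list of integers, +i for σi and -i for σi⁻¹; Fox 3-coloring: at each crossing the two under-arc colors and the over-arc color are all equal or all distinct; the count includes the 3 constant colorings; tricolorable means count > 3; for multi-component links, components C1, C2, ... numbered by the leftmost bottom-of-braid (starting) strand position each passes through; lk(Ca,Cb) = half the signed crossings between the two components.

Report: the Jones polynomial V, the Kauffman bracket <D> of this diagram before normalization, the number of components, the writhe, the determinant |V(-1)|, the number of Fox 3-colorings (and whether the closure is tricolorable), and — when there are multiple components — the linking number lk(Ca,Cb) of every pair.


Jones polynomial: V(x) = -x^-4 + x^-3 + x^-1
<D> = -A^-5 - A^3 + A^7; writhe -3
components 1, writhe -3 (7 crossings)
3-colorings: 9 of 3^7, det 3 — tricolorable
note: det 3 = |V(-1)|; divisible by 3, so tricolorable


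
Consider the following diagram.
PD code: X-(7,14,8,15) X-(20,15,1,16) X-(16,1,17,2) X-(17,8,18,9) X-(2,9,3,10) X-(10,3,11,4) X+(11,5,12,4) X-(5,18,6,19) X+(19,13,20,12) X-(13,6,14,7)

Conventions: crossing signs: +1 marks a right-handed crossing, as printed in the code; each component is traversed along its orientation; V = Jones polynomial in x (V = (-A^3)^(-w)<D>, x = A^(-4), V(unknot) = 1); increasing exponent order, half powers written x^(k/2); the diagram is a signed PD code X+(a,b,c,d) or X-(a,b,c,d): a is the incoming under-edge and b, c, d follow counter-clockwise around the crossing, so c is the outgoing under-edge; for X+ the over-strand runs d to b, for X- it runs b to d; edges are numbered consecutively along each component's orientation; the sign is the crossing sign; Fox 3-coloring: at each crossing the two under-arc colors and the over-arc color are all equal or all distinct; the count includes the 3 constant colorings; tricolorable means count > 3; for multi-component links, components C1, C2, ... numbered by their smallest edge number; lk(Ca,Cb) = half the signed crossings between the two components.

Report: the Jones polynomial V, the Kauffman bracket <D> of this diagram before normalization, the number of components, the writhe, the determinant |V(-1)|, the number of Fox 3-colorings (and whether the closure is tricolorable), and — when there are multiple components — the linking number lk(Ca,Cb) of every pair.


Jones polynomial: V(x) = x^-8 - 2x^-7 + x^-6 - 2x^-5 + 2x^-4 + x^-2
<D> = A^-10 + 2A^-2 - 2A^2 + A^6 - 2A^10 + A^14; writhe -6
components 1, writhe -6 (10 crossings)
3-colorings: 27 of 3^10, det 9 — tricolorable
note: w = -6 shifts under R1 moves; the (-A^3)^(6) factor cancels that in V


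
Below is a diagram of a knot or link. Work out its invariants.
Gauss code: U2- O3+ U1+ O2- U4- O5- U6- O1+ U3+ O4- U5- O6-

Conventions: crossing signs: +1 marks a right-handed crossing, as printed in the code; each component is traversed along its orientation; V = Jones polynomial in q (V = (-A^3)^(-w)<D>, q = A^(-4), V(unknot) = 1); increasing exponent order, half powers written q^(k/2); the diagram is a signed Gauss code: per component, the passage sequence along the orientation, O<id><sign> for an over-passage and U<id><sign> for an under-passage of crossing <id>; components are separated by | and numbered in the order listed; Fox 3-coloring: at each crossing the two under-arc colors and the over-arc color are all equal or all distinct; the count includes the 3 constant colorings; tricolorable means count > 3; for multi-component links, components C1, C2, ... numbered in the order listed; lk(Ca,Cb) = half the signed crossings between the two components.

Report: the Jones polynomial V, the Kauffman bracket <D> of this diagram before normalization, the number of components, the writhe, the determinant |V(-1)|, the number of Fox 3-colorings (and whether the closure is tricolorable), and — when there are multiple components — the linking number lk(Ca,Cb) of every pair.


Jones polynomial: V(q) = q^-5 - 2q^-4 + 2q^-3 - 2q^-2 + 2q^-1 - 1 + q
<D> = A^-10 - A^-6 + 2A^-2 - 2A^2 + 2A^6 - 2A^10 + A^14; writhe -2
components 1, writhe -2 (6 crossings)
3-colorings: 3 of 3^6, det 11 — not tricolorable
note: the span of V is 6, forcing >= 6 crossings in any diagram


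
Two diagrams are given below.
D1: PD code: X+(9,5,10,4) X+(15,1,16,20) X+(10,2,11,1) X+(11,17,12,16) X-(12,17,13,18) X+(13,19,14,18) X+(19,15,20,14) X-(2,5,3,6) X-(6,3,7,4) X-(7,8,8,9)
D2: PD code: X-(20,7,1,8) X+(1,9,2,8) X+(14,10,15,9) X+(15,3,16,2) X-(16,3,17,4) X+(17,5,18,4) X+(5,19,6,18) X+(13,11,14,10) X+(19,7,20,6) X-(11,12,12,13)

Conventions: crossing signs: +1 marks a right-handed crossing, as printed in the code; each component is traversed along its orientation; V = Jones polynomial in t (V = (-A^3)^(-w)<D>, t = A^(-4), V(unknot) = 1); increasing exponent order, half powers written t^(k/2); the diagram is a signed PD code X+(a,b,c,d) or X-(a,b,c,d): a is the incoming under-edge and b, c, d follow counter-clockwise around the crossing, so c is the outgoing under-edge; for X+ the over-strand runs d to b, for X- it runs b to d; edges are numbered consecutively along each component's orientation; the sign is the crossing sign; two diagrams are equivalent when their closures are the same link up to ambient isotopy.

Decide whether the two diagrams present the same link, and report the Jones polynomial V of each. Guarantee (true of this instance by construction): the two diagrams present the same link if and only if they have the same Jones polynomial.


equivalent: yes
V(D1) = t + t^3 - t^4  (w +2, c 10, <D> = -A^-10 + A^-6 + A^2)
V(D2) = t + t^3 - t^4  (w +4, c 10, <D> = -A^-4 + 1 + A^8)
why: all 2 diagrams share one V(t), hence one class


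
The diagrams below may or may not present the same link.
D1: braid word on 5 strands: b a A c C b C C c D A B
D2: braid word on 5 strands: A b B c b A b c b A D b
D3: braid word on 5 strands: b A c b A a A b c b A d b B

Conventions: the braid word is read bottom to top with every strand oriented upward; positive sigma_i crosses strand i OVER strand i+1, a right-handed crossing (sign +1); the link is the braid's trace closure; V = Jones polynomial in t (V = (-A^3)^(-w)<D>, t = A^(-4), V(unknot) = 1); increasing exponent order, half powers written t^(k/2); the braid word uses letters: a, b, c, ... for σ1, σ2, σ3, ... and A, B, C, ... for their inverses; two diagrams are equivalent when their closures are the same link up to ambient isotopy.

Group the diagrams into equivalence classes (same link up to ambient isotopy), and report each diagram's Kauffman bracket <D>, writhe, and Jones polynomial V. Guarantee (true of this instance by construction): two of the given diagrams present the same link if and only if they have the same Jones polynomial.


grouping into links: {D1} | {D2, D3}
V(D1) = 1  (w -2, c 12, <D> = A^-6)
D2 (bracket 2A^-14 - 4A^-10 + 4A^-6 - 5A^-2 + 5A^2 - 3A^6 + 3A^10 - A^14; 12 crossings at w = +2): V = -t^-2 + 3t^-1 - 3 + 5t - 5t^2 + 4t^3 - 4t^4 + 2t^5
D3 (bracket 2A^-8 - 4A^-4 + 4 - 5A^4 + 5A^8 - 3A^12 + 3A^16 - A^20; 14 crossings at w = +4): V = -t^-2 + 3t^-1 - 3 + 5t - 5t^2 + 4t^3 - 4t^4 + 2t^5
why: V(t) takes 2 values over 3 diagrams, fixing the grouping


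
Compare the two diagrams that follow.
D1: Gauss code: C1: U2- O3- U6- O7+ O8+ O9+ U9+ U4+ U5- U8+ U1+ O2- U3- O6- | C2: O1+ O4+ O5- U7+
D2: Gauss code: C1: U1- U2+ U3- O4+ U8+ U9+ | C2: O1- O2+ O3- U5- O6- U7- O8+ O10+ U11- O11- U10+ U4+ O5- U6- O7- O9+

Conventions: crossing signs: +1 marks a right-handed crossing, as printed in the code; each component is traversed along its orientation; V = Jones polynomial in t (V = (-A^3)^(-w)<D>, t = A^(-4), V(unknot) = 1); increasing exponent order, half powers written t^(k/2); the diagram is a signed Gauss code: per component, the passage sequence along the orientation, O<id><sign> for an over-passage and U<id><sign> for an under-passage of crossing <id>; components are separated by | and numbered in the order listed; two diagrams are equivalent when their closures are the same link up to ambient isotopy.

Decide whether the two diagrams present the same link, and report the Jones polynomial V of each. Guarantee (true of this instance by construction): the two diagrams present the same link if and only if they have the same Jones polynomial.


same link: yes
V(D1) = t^(-7/2) - t^(-5/2) + t^(-3/2) - 2t^(-1/2) - t^(3/2)  [9 crossings, <D> = A^-3 + 2A^5 - A^9 + A^13 - A^17, w = +1]
V(D2) = t^(-7/2) - t^(-5/2) + t^(-3/2) - 2t^(-1/2) - t^(3/2)  (w -1, c 11, <D> = A^-9 + 2A^-1 - A^3 + A^7 - A^11)
note: all 2 diagrams share one V(t), hence one class


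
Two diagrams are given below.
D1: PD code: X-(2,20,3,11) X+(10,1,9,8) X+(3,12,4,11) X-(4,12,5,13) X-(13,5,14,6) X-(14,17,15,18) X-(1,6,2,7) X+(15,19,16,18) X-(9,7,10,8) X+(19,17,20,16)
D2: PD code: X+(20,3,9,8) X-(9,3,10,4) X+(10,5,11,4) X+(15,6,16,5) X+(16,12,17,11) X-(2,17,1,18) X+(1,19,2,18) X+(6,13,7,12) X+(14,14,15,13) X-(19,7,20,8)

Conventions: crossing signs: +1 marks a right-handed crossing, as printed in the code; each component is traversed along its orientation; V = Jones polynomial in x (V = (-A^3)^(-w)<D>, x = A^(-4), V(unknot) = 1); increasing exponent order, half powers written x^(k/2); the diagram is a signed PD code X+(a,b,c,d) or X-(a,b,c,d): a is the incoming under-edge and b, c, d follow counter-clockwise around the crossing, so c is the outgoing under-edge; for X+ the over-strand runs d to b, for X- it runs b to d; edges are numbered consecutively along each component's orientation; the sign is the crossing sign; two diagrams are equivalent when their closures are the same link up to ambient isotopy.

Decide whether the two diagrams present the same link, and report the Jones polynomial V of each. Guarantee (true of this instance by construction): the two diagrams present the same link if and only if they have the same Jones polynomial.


equivalent: no
V(D1) = x^-3 + x^-2 + x^-1 + 1  (w -2, c 10, <D> = A^-6 + A^-2 + A^2 + A^6)
D2 (bracket 1 + A^4 + A^8 + A^12; 10 crossings at w = +4): V = 1 + x + x^2 + x^3
why: 2 classes among 2 diagrams; unequal V(x) rules out equality
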